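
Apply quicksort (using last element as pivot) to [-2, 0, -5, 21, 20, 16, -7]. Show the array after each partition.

Partition 1: pivot=-7 at index 0 -> [-7, 0, -5, 21, 20, 16, -2]
Partition 2: pivot=-2 at index 2 -> [-7, -5, -2, 21, 20, 16, 0]
Partition 3: pivot=0 at index 3 -> [-7, -5, -2, 0, 20, 16, 21]
Partition 4: pivot=21 at index 6 -> [-7, -5, -2, 0, 20, 16, 21]
Partition 5: pivot=16 at index 4 -> [-7, -5, -2, 0, 16, 20, 21]


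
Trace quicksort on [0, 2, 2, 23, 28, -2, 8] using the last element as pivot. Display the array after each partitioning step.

Partition 1: pivot=8 at index 4 -> [0, 2, 2, -2, 8, 23, 28]
Partition 2: pivot=-2 at index 0 -> [-2, 2, 2, 0, 8, 23, 28]
Partition 3: pivot=0 at index 1 -> [-2, 0, 2, 2, 8, 23, 28]
Partition 4: pivot=2 at index 3 -> [-2, 0, 2, 2, 8, 23, 28]
Partition 5: pivot=28 at index 6 -> [-2, 0, 2, 2, 8, 23, 28]


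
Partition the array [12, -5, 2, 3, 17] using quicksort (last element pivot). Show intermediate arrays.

Partition 1: pivot=17 at index 4 -> [12, -5, 2, 3, 17]
Partition 2: pivot=3 at index 2 -> [-5, 2, 3, 12, 17]
Partition 3: pivot=2 at index 1 -> [-5, 2, 3, 12, 17]


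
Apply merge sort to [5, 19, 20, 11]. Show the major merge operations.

Divide and conquer:
  Merge [5] + [19] -> [5, 19]
  Merge [20] + [11] -> [11, 20]
  Merge [5, 19] + [11, 20] -> [5, 11, 19, 20]


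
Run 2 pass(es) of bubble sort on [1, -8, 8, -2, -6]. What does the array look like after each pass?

After pass 1: [-8, 1, -2, -6, 8] (3 swaps)
After pass 2: [-8, -2, -6, 1, 8] (2 swaps)
Total swaps: 5


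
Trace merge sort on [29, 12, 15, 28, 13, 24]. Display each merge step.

Divide and conquer:
  Merge [12] + [15] -> [12, 15]
  Merge [29] + [12, 15] -> [12, 15, 29]
  Merge [13] + [24] -> [13, 24]
  Merge [28] + [13, 24] -> [13, 24, 28]
  Merge [12, 15, 29] + [13, 24, 28] -> [12, 13, 15, 24, 28, 29]


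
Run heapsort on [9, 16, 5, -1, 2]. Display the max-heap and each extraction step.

Build heap: [16, 9, 5, -1, 2]
Extract 16: [9, 2, 5, -1, 16]
Extract 9: [5, 2, -1, 9, 16]
Extract 5: [2, -1, 5, 9, 16]
Extract 2: [-1, 2, 5, 9, 16]


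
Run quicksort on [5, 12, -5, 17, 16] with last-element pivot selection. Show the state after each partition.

Partition 1: pivot=16 at index 3 -> [5, 12, -5, 16, 17]
Partition 2: pivot=-5 at index 0 -> [-5, 12, 5, 16, 17]
Partition 3: pivot=5 at index 1 -> [-5, 5, 12, 16, 17]


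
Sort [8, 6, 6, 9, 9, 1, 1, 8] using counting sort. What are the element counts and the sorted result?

Count array: [0, 2, 0, 0, 0, 0, 2, 0, 2, 2]
(count[i] = number of elements equal to i)
Cumulative count: [0, 2, 2, 2, 2, 2, 4, 4, 6, 8]
Sorted: [1, 1, 6, 6, 8, 8, 9, 9]


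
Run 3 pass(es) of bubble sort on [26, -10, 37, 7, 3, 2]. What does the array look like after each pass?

After pass 1: [-10, 26, 7, 3, 2, 37] (4 swaps)
After pass 2: [-10, 7, 3, 2, 26, 37] (3 swaps)
After pass 3: [-10, 3, 2, 7, 26, 37] (2 swaps)
Total swaps: 9


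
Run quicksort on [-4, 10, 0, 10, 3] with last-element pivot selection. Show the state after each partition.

Partition 1: pivot=3 at index 2 -> [-4, 0, 3, 10, 10]
Partition 2: pivot=0 at index 1 -> [-4, 0, 3, 10, 10]
Partition 3: pivot=10 at index 4 -> [-4, 0, 3, 10, 10]


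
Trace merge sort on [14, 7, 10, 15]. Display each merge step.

Divide and conquer:
  Merge [14] + [7] -> [7, 14]
  Merge [10] + [15] -> [10, 15]
  Merge [7, 14] + [10, 15] -> [7, 10, 14, 15]


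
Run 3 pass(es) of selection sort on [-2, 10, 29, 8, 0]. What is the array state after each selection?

Pass 1: Select minimum -2 at index 0, swap -> [-2, 10, 29, 8, 0]
Pass 2: Select minimum 0 at index 4, swap -> [-2, 0, 29, 8, 10]
Pass 3: Select minimum 8 at index 3, swap -> [-2, 0, 8, 29, 10]


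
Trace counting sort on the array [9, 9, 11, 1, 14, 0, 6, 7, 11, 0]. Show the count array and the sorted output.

Count array: [2, 1, 0, 0, 0, 0, 1, 1, 0, 2, 0, 2, 0, 0, 1]
(count[i] = number of elements equal to i)
Cumulative count: [2, 3, 3, 3, 3, 3, 4, 5, 5, 7, 7, 9, 9, 9, 10]
Sorted: [0, 0, 1, 6, 7, 9, 9, 11, 11, 14]


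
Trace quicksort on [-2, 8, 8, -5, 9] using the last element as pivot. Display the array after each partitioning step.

Partition 1: pivot=9 at index 4 -> [-2, 8, 8, -5, 9]
Partition 2: pivot=-5 at index 0 -> [-5, 8, 8, -2, 9]
Partition 3: pivot=-2 at index 1 -> [-5, -2, 8, 8, 9]
Partition 4: pivot=8 at index 3 -> [-5, -2, 8, 8, 9]


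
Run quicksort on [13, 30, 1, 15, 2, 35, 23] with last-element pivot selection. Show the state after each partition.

Partition 1: pivot=23 at index 4 -> [13, 1, 15, 2, 23, 35, 30]
Partition 2: pivot=2 at index 1 -> [1, 2, 15, 13, 23, 35, 30]
Partition 3: pivot=13 at index 2 -> [1, 2, 13, 15, 23, 35, 30]
Partition 4: pivot=30 at index 5 -> [1, 2, 13, 15, 23, 30, 35]


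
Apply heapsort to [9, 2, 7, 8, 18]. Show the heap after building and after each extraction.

Build heap: [18, 9, 7, 8, 2]
Extract 18: [9, 8, 7, 2, 18]
Extract 9: [8, 2, 7, 9, 18]
Extract 8: [7, 2, 8, 9, 18]
Extract 7: [2, 7, 8, 9, 18]


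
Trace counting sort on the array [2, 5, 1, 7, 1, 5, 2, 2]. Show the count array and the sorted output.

Count array: [0, 2, 3, 0, 0, 2, 0, 1]
(count[i] = number of elements equal to i)
Cumulative count: [0, 2, 5, 5, 5, 7, 7, 8]
Sorted: [1, 1, 2, 2, 2, 5, 5, 7]


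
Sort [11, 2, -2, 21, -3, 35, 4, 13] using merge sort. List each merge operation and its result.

Divide and conquer:
  Merge [11] + [2] -> [2, 11]
  Merge [-2] + [21] -> [-2, 21]
  Merge [2, 11] + [-2, 21] -> [-2, 2, 11, 21]
  Merge [-3] + [35] -> [-3, 35]
  Merge [4] + [13] -> [4, 13]
  Merge [-3, 35] + [4, 13] -> [-3, 4, 13, 35]
  Merge [-2, 2, 11, 21] + [-3, 4, 13, 35] -> [-3, -2, 2, 4, 11, 13, 21, 35]


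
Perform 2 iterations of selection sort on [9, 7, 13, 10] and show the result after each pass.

Pass 1: Select minimum 7 at index 1, swap -> [7, 9, 13, 10]
Pass 2: Select minimum 9 at index 1, swap -> [7, 9, 13, 10]


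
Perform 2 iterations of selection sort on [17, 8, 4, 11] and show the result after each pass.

Pass 1: Select minimum 4 at index 2, swap -> [4, 8, 17, 11]
Pass 2: Select minimum 8 at index 1, swap -> [4, 8, 17, 11]


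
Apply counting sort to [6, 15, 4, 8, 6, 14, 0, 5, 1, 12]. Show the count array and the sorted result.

Count array: [1, 1, 0, 0, 1, 1, 2, 0, 1, 0, 0, 0, 1, 0, 1, 1]
(count[i] = number of elements equal to i)
Cumulative count: [1, 2, 2, 2, 3, 4, 6, 6, 7, 7, 7, 7, 8, 8, 9, 10]
Sorted: [0, 1, 4, 5, 6, 6, 8, 12, 14, 15]


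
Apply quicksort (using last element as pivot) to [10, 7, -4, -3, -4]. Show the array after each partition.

Partition 1: pivot=-4 at index 1 -> [-4, -4, 10, -3, 7]
Partition 2: pivot=7 at index 3 -> [-4, -4, -3, 7, 10]


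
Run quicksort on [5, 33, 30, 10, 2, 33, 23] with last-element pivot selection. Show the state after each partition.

Partition 1: pivot=23 at index 3 -> [5, 10, 2, 23, 30, 33, 33]
Partition 2: pivot=2 at index 0 -> [2, 10, 5, 23, 30, 33, 33]
Partition 3: pivot=5 at index 1 -> [2, 5, 10, 23, 30, 33, 33]
Partition 4: pivot=33 at index 6 -> [2, 5, 10, 23, 30, 33, 33]
Partition 5: pivot=33 at index 5 -> [2, 5, 10, 23, 30, 33, 33]


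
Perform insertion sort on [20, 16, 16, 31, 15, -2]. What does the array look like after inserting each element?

First element 20 is already 'sorted'
Insert 16: shifted 1 elements -> [16, 20, 16, 31, 15, -2]
Insert 16: shifted 1 elements -> [16, 16, 20, 31, 15, -2]
Insert 31: shifted 0 elements -> [16, 16, 20, 31, 15, -2]
Insert 15: shifted 4 elements -> [15, 16, 16, 20, 31, -2]
Insert -2: shifted 5 elements -> [-2, 15, 16, 16, 20, 31]


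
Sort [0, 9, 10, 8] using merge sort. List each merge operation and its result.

Divide and conquer:
  Merge [0] + [9] -> [0, 9]
  Merge [10] + [8] -> [8, 10]
  Merge [0, 9] + [8, 10] -> [0, 8, 9, 10]


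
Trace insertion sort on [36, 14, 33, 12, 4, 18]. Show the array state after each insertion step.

First element 36 is already 'sorted'
Insert 14: shifted 1 elements -> [14, 36, 33, 12, 4, 18]
Insert 33: shifted 1 elements -> [14, 33, 36, 12, 4, 18]
Insert 12: shifted 3 elements -> [12, 14, 33, 36, 4, 18]
Insert 4: shifted 4 elements -> [4, 12, 14, 33, 36, 18]
Insert 18: shifted 2 elements -> [4, 12, 14, 18, 33, 36]


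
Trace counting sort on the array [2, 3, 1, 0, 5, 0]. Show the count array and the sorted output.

Count array: [2, 1, 1, 1, 0, 1]
(count[i] = number of elements equal to i)
Cumulative count: [2, 3, 4, 5, 5, 6]
Sorted: [0, 0, 1, 2, 3, 5]


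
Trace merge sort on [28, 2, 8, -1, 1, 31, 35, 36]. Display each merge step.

Divide and conquer:
  Merge [28] + [2] -> [2, 28]
  Merge [8] + [-1] -> [-1, 8]
  Merge [2, 28] + [-1, 8] -> [-1, 2, 8, 28]
  Merge [1] + [31] -> [1, 31]
  Merge [35] + [36] -> [35, 36]
  Merge [1, 31] + [35, 36] -> [1, 31, 35, 36]
  Merge [-1, 2, 8, 28] + [1, 31, 35, 36] -> [-1, 1, 2, 8, 28, 31, 35, 36]


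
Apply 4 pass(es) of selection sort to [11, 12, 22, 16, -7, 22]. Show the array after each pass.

Pass 1: Select minimum -7 at index 4, swap -> [-7, 12, 22, 16, 11, 22]
Pass 2: Select minimum 11 at index 4, swap -> [-7, 11, 22, 16, 12, 22]
Pass 3: Select minimum 12 at index 4, swap -> [-7, 11, 12, 16, 22, 22]
Pass 4: Select minimum 16 at index 3, swap -> [-7, 11, 12, 16, 22, 22]


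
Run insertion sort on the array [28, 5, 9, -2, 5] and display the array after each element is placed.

First element 28 is already 'sorted'
Insert 5: shifted 1 elements -> [5, 28, 9, -2, 5]
Insert 9: shifted 1 elements -> [5, 9, 28, -2, 5]
Insert -2: shifted 3 elements -> [-2, 5, 9, 28, 5]
Insert 5: shifted 2 elements -> [-2, 5, 5, 9, 28]


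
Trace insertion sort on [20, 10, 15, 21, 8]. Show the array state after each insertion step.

First element 20 is already 'sorted'
Insert 10: shifted 1 elements -> [10, 20, 15, 21, 8]
Insert 15: shifted 1 elements -> [10, 15, 20, 21, 8]
Insert 21: shifted 0 elements -> [10, 15, 20, 21, 8]
Insert 8: shifted 4 elements -> [8, 10, 15, 20, 21]


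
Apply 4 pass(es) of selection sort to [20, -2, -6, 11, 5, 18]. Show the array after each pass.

Pass 1: Select minimum -6 at index 2, swap -> [-6, -2, 20, 11, 5, 18]
Pass 2: Select minimum -2 at index 1, swap -> [-6, -2, 20, 11, 5, 18]
Pass 3: Select minimum 5 at index 4, swap -> [-6, -2, 5, 11, 20, 18]
Pass 4: Select minimum 11 at index 3, swap -> [-6, -2, 5, 11, 20, 18]


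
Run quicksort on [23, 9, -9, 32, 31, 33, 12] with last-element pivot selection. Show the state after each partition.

Partition 1: pivot=12 at index 2 -> [9, -9, 12, 32, 31, 33, 23]
Partition 2: pivot=-9 at index 0 -> [-9, 9, 12, 32, 31, 33, 23]
Partition 3: pivot=23 at index 3 -> [-9, 9, 12, 23, 31, 33, 32]
Partition 4: pivot=32 at index 5 -> [-9, 9, 12, 23, 31, 32, 33]


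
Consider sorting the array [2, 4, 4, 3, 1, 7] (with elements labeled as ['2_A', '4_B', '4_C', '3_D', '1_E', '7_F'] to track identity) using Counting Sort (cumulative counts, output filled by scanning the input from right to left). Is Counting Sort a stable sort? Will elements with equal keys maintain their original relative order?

Trace Counting Sort on the labeled array (the key is the number; the letter only tracks identity):
  Counts for values 0..7: [0, 1, 1, 1, 2, 0, 0, 1]
  Cumulative counts: [0, 1, 2, 3, 5, 5, 5, 6]
  Scan right to left: place 7_F at output index 5
  Scan right to left: place 1_E at output index 0
  Scan right to left: place 3_D at output index 2
  Scan right to left: place 4_C at output index 4
  Scan right to left: place 4_B at output index 3
  Scan right to left: place 2_A at output index 1
  Output: [1_E, 2_A, 3_D, 4_B, 4_C, 7_F]
Equal keys:
  value 4: originally 4_B, 4_C; after sorting 4_B, 4_C -> order preserved
All equal keys kept their original relative order. Counting Sort is stable: scanning the input right to left with decreasing cumulative counts places later duplicates at later output positions.
Answer: Stable


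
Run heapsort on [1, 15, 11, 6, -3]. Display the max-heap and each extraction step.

Build heap: [15, 6, 11, 1, -3]
Extract 15: [11, 6, -3, 1, 15]
Extract 11: [6, 1, -3, 11, 15]
Extract 6: [1, -3, 6, 11, 15]
Extract 1: [-3, 1, 6, 11, 15]


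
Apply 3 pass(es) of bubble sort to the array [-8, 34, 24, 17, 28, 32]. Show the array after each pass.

After pass 1: [-8, 24, 17, 28, 32, 34] (4 swaps)
After pass 2: [-8, 17, 24, 28, 32, 34] (1 swaps)
After pass 3: [-8, 17, 24, 28, 32, 34] (0 swaps)
Total swaps: 5


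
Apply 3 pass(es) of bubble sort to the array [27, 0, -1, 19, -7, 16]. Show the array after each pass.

After pass 1: [0, -1, 19, -7, 16, 27] (5 swaps)
After pass 2: [-1, 0, -7, 16, 19, 27] (3 swaps)
After pass 3: [-1, -7, 0, 16, 19, 27] (1 swaps)
Total swaps: 9


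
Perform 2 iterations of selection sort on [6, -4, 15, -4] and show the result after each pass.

Pass 1: Select minimum -4 at index 1, swap -> [-4, 6, 15, -4]
Pass 2: Select minimum -4 at index 3, swap -> [-4, -4, 15, 6]


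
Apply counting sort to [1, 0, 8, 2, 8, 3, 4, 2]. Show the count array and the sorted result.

Count array: [1, 1, 2, 1, 1, 0, 0, 0, 2]
(count[i] = number of elements equal to i)
Cumulative count: [1, 2, 4, 5, 6, 6, 6, 6, 8]
Sorted: [0, 1, 2, 2, 3, 4, 8, 8]


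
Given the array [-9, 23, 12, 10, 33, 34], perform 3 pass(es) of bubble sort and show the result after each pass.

After pass 1: [-9, 12, 10, 23, 33, 34] (2 swaps)
After pass 2: [-9, 10, 12, 23, 33, 34] (1 swaps)
After pass 3: [-9, 10, 12, 23, 33, 34] (0 swaps)
Total swaps: 3


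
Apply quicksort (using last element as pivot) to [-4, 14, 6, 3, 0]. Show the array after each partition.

Partition 1: pivot=0 at index 1 -> [-4, 0, 6, 3, 14]
Partition 2: pivot=14 at index 4 -> [-4, 0, 6, 3, 14]
Partition 3: pivot=3 at index 2 -> [-4, 0, 3, 6, 14]


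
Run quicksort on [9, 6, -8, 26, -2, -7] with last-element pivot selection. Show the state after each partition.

Partition 1: pivot=-7 at index 1 -> [-8, -7, 9, 26, -2, 6]
Partition 2: pivot=6 at index 3 -> [-8, -7, -2, 6, 9, 26]
Partition 3: pivot=26 at index 5 -> [-8, -7, -2, 6, 9, 26]


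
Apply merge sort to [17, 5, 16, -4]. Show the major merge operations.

Divide and conquer:
  Merge [17] + [5] -> [5, 17]
  Merge [16] + [-4] -> [-4, 16]
  Merge [5, 17] + [-4, 16] -> [-4, 5, 16, 17]


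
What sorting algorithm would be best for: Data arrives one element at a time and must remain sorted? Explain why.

Best choice: Insertion sort
Reason: Insertion sort naturally handles online/streaming input by inserting each new element into sorted position


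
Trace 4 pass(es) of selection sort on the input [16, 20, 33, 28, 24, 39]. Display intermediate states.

Pass 1: Select minimum 16 at index 0, swap -> [16, 20, 33, 28, 24, 39]
Pass 2: Select minimum 20 at index 1, swap -> [16, 20, 33, 28, 24, 39]
Pass 3: Select minimum 24 at index 4, swap -> [16, 20, 24, 28, 33, 39]
Pass 4: Select minimum 28 at index 3, swap -> [16, 20, 24, 28, 33, 39]


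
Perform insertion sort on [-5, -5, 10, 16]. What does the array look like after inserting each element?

First element -5 is already 'sorted'
Insert -5: shifted 0 elements -> [-5, -5, 10, 16]
Insert 10: shifted 0 elements -> [-5, -5, 10, 16]
Insert 16: shifted 0 elements -> [-5, -5, 10, 16]


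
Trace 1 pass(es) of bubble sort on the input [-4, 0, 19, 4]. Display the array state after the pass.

After pass 1: [-4, 0, 4, 19] (1 swaps)
Total swaps: 1


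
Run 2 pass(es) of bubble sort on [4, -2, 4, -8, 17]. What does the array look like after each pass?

After pass 1: [-2, 4, -8, 4, 17] (2 swaps)
After pass 2: [-2, -8, 4, 4, 17] (1 swaps)
Total swaps: 3


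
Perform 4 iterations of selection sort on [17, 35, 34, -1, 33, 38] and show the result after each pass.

Pass 1: Select minimum -1 at index 3, swap -> [-1, 35, 34, 17, 33, 38]
Pass 2: Select minimum 17 at index 3, swap -> [-1, 17, 34, 35, 33, 38]
Pass 3: Select minimum 33 at index 4, swap -> [-1, 17, 33, 35, 34, 38]
Pass 4: Select minimum 34 at index 4, swap -> [-1, 17, 33, 34, 35, 38]


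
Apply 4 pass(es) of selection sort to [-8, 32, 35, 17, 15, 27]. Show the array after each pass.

Pass 1: Select minimum -8 at index 0, swap -> [-8, 32, 35, 17, 15, 27]
Pass 2: Select minimum 15 at index 4, swap -> [-8, 15, 35, 17, 32, 27]
Pass 3: Select minimum 17 at index 3, swap -> [-8, 15, 17, 35, 32, 27]
Pass 4: Select minimum 27 at index 5, swap -> [-8, 15, 17, 27, 32, 35]


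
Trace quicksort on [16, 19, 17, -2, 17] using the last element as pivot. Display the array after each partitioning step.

Partition 1: pivot=17 at index 3 -> [16, 17, -2, 17, 19]
Partition 2: pivot=-2 at index 0 -> [-2, 17, 16, 17, 19]
Partition 3: pivot=16 at index 1 -> [-2, 16, 17, 17, 19]


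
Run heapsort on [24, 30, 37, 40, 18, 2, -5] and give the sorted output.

Build heap: [40, 30, 37, 24, 18, 2, -5]
Extract 40: [37, 30, 2, 24, 18, -5, 40]
Extract 37: [30, 24, 2, -5, 18, 37, 40]
Extract 30: [24, 18, 2, -5, 30, 37, 40]
Extract 24: [18, -5, 2, 24, 30, 37, 40]
Extract 18: [2, -5, 18, 24, 30, 37, 40]
Extract 2: [-5, 2, 18, 24, 30, 37, 40]


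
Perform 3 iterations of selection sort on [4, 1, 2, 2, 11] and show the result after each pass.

Pass 1: Select minimum 1 at index 1, swap -> [1, 4, 2, 2, 11]
Pass 2: Select minimum 2 at index 2, swap -> [1, 2, 4, 2, 11]
Pass 3: Select minimum 2 at index 3, swap -> [1, 2, 2, 4, 11]


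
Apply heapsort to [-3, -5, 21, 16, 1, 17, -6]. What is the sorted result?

Build heap: [21, 16, 17, -5, 1, -3, -6]
Extract 21: [17, 16, -3, -5, 1, -6, 21]
Extract 17: [16, 1, -3, -5, -6, 17, 21]
Extract 16: [1, -5, -3, -6, 16, 17, 21]
Extract 1: [-3, -5, -6, 1, 16, 17, 21]
Extract -3: [-5, -6, -3, 1, 16, 17, 21]
Extract -5: [-6, -5, -3, 1, 16, 17, 21]


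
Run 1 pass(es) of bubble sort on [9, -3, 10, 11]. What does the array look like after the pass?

After pass 1: [-3, 9, 10, 11] (1 swaps)
Total swaps: 1


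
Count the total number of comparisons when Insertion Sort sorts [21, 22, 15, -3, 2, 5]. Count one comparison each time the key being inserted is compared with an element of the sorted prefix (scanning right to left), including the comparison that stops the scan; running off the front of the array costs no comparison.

Insert 22: 21 <= 22 (stop) = 1 comparison(s) -> [21, 22, 15, -3, 2, 5]
Insert 15: 22 > 15 (shift), 21 > 15 (shift), reached front = 2 comparison(s) -> [15, 21, 22, -3, 2, 5]
Insert -3: 22 > -3 (shift), 21 > -3 (shift), 15 > -3 (shift), reached front = 3 comparison(s) -> [-3, 15, 21, 22, 2, 5]
Insert 2: 22 > 2 (shift), 21 > 2 (shift), 15 > 2 (shift), -3 <= 2 (stop) = 4 comparison(s) -> [-3, 2, 15, 21, 22, 5]
Insert 5: 22 > 5 (shift), 21 > 5 (shift), 15 > 5 (shift), 2 <= 5 (stop) = 4 comparison(s) -> [-3, 2, 5, 15, 21, 22]
Total comparisons: 1 + 2 + 3 + 4 + 4 = 14


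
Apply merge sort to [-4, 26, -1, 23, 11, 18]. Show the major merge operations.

Divide and conquer:
  Merge [26] + [-1] -> [-1, 26]
  Merge [-4] + [-1, 26] -> [-4, -1, 26]
  Merge [11] + [18] -> [11, 18]
  Merge [23] + [11, 18] -> [11, 18, 23]
  Merge [-4, -1, 26] + [11, 18, 23] -> [-4, -1, 11, 18, 23, 26]


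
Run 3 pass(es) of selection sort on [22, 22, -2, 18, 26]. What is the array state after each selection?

Pass 1: Select minimum -2 at index 2, swap -> [-2, 22, 22, 18, 26]
Pass 2: Select minimum 18 at index 3, swap -> [-2, 18, 22, 22, 26]
Pass 3: Select minimum 22 at index 2, swap -> [-2, 18, 22, 22, 26]


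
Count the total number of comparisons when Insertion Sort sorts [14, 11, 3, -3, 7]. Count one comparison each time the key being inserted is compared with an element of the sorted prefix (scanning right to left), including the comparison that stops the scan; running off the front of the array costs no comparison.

Insert 11: 14 > 11 (shift), reached front = 1 comparison(s) -> [11, 14, 3, -3, 7]
Insert 3: 14 > 3 (shift), 11 > 3 (shift), reached front = 2 comparison(s) -> [3, 11, 14, -3, 7]
Insert -3: 14 > -3 (shift), 11 > -3 (shift), 3 > -3 (shift), reached front = 3 comparison(s) -> [-3, 3, 11, 14, 7]
Insert 7: 14 > 7 (shift), 11 > 7 (shift), 3 <= 7 (stop) = 3 comparison(s) -> [-3, 3, 7, 11, 14]
Total comparisons: 1 + 2 + 3 + 3 = 9


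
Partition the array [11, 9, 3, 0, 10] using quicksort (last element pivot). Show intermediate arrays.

Partition 1: pivot=10 at index 3 -> [9, 3, 0, 10, 11]
Partition 2: pivot=0 at index 0 -> [0, 3, 9, 10, 11]
Partition 3: pivot=9 at index 2 -> [0, 3, 9, 10, 11]


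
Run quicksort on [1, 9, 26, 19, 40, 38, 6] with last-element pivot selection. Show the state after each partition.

Partition 1: pivot=6 at index 1 -> [1, 6, 26, 19, 40, 38, 9]
Partition 2: pivot=9 at index 2 -> [1, 6, 9, 19, 40, 38, 26]
Partition 3: pivot=26 at index 4 -> [1, 6, 9, 19, 26, 38, 40]
Partition 4: pivot=40 at index 6 -> [1, 6, 9, 19, 26, 38, 40]


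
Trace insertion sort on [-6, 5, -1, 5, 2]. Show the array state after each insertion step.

First element -6 is already 'sorted'
Insert 5: shifted 0 elements -> [-6, 5, -1, 5, 2]
Insert -1: shifted 1 elements -> [-6, -1, 5, 5, 2]
Insert 5: shifted 0 elements -> [-6, -1, 5, 5, 2]
Insert 2: shifted 2 elements -> [-6, -1, 2, 5, 5]


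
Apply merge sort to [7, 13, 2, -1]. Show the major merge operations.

Divide and conquer:
  Merge [7] + [13] -> [7, 13]
  Merge [2] + [-1] -> [-1, 2]
  Merge [7, 13] + [-1, 2] -> [-1, 2, 7, 13]


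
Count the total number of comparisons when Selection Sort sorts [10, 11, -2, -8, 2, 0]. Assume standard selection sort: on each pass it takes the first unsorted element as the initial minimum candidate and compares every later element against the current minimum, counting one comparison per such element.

Pass 1: scan indices 1..5 for the minimum = 5 comparison(s); min is -8, place at index 0 -> [-8, 11, -2, 10, 2, 0]
Pass 2: scan indices 2..5 for the minimum = 4 comparison(s); min is -2, place at index 1 -> [-8, -2, 11, 10, 2, 0]
Pass 3: scan indices 3..5 for the minimum = 3 comparison(s); min is 0, place at index 2 -> [-8, -2, 0, 10, 2, 11]
Pass 4: scan indices 4..5 for the minimum = 2 comparison(s); min is 2, place at index 3 -> [-8, -2, 0, 2, 10, 11]
Pass 5: scan indices 5..5 for the minimum = 1 comparison(s); min is 10, place at index 4 -> [-8, -2, 0, 2, 10, 11]
Selection sort always scans the whole unsorted suffix, so the count is (n-1) + (n-2) + ... + 1 = n(n-1)/2 = 6*5/2 = 15 regardless of the input order.
Total comparisons: 5 + 4 + 3 + 2 + 1 = 15


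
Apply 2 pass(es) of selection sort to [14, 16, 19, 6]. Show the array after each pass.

Pass 1: Select minimum 6 at index 3, swap -> [6, 16, 19, 14]
Pass 2: Select minimum 14 at index 3, swap -> [6, 14, 19, 16]


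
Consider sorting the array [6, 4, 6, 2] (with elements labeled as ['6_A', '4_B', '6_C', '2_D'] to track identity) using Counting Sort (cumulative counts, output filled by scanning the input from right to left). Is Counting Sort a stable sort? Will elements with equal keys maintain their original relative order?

Trace Counting Sort on the labeled array (the key is the number; the letter only tracks identity):
  Counts for values 0..6: [0, 0, 1, 0, 1, 0, 2]
  Cumulative counts: [0, 0, 1, 1, 2, 2, 4]
  Scan right to left: place 2_D at output index 0
  Scan right to left: place 6_C at output index 3
  Scan right to left: place 4_B at output index 1
  Scan right to left: place 6_A at output index 2
  Output: [2_D, 4_B, 6_A, 6_C]
Equal keys:
  value 6: originally 6_A, 6_C; after sorting 6_A, 6_C -> order preserved
All equal keys kept their original relative order. Counting Sort is stable: scanning the input right to left with decreasing cumulative counts places later duplicates at later output positions.
Answer: Stable


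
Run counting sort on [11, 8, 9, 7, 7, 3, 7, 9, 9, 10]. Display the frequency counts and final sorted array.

Count array: [0, 0, 0, 1, 0, 0, 0, 3, 1, 3, 1, 1]
(count[i] = number of elements equal to i)
Cumulative count: [0, 0, 0, 1, 1, 1, 1, 4, 5, 8, 9, 10]
Sorted: [3, 7, 7, 7, 8, 9, 9, 9, 10, 11]


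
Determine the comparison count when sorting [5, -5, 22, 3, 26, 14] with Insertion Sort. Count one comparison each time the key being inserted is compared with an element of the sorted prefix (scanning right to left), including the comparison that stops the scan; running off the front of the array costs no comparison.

Insert -5: 5 > -5 (shift), reached front = 1 comparison(s) -> [-5, 5, 22, 3, 26, 14]
Insert 22: 5 <= 22 (stop) = 1 comparison(s) -> [-5, 5, 22, 3, 26, 14]
Insert 3: 22 > 3 (shift), 5 > 3 (shift), -5 <= 3 (stop) = 3 comparison(s) -> [-5, 3, 5, 22, 26, 14]
Insert 26: 22 <= 26 (stop) = 1 comparison(s) -> [-5, 3, 5, 22, 26, 14]
Insert 14: 26 > 14 (shift), 22 > 14 (shift), 5 <= 14 (stop) = 3 comparison(s) -> [-5, 3, 5, 14, 22, 26]
Total comparisons: 1 + 1 + 3 + 1 + 3 = 9


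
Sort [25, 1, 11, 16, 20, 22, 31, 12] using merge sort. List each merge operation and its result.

Divide and conquer:
  Merge [25] + [1] -> [1, 25]
  Merge [11] + [16] -> [11, 16]
  Merge [1, 25] + [11, 16] -> [1, 11, 16, 25]
  Merge [20] + [22] -> [20, 22]
  Merge [31] + [12] -> [12, 31]
  Merge [20, 22] + [12, 31] -> [12, 20, 22, 31]
  Merge [1, 11, 16, 25] + [12, 20, 22, 31] -> [1, 11, 12, 16, 20, 22, 25, 31]


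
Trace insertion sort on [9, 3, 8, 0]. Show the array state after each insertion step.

First element 9 is already 'sorted'
Insert 3: shifted 1 elements -> [3, 9, 8, 0]
Insert 8: shifted 1 elements -> [3, 8, 9, 0]
Insert 0: shifted 3 elements -> [0, 3, 8, 9]


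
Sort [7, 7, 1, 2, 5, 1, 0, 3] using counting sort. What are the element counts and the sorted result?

Count array: [1, 2, 1, 1, 0, 1, 0, 2]
(count[i] = number of elements equal to i)
Cumulative count: [1, 3, 4, 5, 5, 6, 6, 8]
Sorted: [0, 1, 1, 2, 3, 5, 7, 7]


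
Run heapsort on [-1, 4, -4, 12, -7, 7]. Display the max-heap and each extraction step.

Build heap: [12, 4, 7, -1, -7, -4]
Extract 12: [7, 4, -4, -1, -7, 12]
Extract 7: [4, -1, -4, -7, 7, 12]
Extract 4: [-1, -7, -4, 4, 7, 12]
Extract -1: [-4, -7, -1, 4, 7, 12]
Extract -4: [-7, -4, -1, 4, 7, 12]


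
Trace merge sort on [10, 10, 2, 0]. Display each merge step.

Divide and conquer:
  Merge [10] + [10] -> [10, 10]
  Merge [2] + [0] -> [0, 2]
  Merge [10, 10] + [0, 2] -> [0, 2, 10, 10]


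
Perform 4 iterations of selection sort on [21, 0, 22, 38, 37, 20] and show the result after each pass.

Pass 1: Select minimum 0 at index 1, swap -> [0, 21, 22, 38, 37, 20]
Pass 2: Select minimum 20 at index 5, swap -> [0, 20, 22, 38, 37, 21]
Pass 3: Select minimum 21 at index 5, swap -> [0, 20, 21, 38, 37, 22]
Pass 4: Select minimum 22 at index 5, swap -> [0, 20, 21, 22, 37, 38]


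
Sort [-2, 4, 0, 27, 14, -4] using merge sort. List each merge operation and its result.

Divide and conquer:
  Merge [4] + [0] -> [0, 4]
  Merge [-2] + [0, 4] -> [-2, 0, 4]
  Merge [14] + [-4] -> [-4, 14]
  Merge [27] + [-4, 14] -> [-4, 14, 27]
  Merge [-2, 0, 4] + [-4, 14, 27] -> [-4, -2, 0, 4, 14, 27]


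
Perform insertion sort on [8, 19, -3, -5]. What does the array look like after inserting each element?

First element 8 is already 'sorted'
Insert 19: shifted 0 elements -> [8, 19, -3, -5]
Insert -3: shifted 2 elements -> [-3, 8, 19, -5]
Insert -5: shifted 3 elements -> [-5, -3, 8, 19]


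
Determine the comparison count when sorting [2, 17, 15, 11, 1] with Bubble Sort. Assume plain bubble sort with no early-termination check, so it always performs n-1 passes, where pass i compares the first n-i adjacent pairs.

Pass 1: compare adjacent pairs (0,1)..(3,4) = 4 comparison(s), 3 swap(s) -> [2, 15, 11, 1, 17]
Pass 2: compare adjacent pairs (0,1)..(2,3) = 3 comparison(s), 2 swap(s) -> [2, 11, 1, 15, 17]
Pass 3: compare adjacent pairs (0,1)..(1,2) = 2 comparison(s), 1 swap(s) -> [2, 1, 11, 15, 17]
Pass 4: compare adjacent pairs (0,1)..(0,1) = 1 comparison(s), 1 swap(s) -> [1, 2, 11, 15, 17]
Total comparisons: 4 + 3 + 2 + 1 = 10


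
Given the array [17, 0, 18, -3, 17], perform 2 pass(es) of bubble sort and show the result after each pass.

After pass 1: [0, 17, -3, 17, 18] (3 swaps)
After pass 2: [0, -3, 17, 17, 18] (1 swaps)
Total swaps: 4


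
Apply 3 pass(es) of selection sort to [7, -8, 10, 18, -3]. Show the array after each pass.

Pass 1: Select minimum -8 at index 1, swap -> [-8, 7, 10, 18, -3]
Pass 2: Select minimum -3 at index 4, swap -> [-8, -3, 10, 18, 7]
Pass 3: Select minimum 7 at index 4, swap -> [-8, -3, 7, 18, 10]


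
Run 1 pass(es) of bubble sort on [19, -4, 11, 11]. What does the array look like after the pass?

After pass 1: [-4, 11, 11, 19] (3 swaps)
Total swaps: 3


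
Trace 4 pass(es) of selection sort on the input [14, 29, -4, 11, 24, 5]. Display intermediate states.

Pass 1: Select minimum -4 at index 2, swap -> [-4, 29, 14, 11, 24, 5]
Pass 2: Select minimum 5 at index 5, swap -> [-4, 5, 14, 11, 24, 29]
Pass 3: Select minimum 11 at index 3, swap -> [-4, 5, 11, 14, 24, 29]
Pass 4: Select minimum 14 at index 3, swap -> [-4, 5, 11, 14, 24, 29]


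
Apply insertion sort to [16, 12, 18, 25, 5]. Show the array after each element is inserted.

First element 16 is already 'sorted'
Insert 12: shifted 1 elements -> [12, 16, 18, 25, 5]
Insert 18: shifted 0 elements -> [12, 16, 18, 25, 5]
Insert 25: shifted 0 elements -> [12, 16, 18, 25, 5]
Insert 5: shifted 4 elements -> [5, 12, 16, 18, 25]


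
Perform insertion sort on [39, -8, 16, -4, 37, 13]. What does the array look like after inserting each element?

First element 39 is already 'sorted'
Insert -8: shifted 1 elements -> [-8, 39, 16, -4, 37, 13]
Insert 16: shifted 1 elements -> [-8, 16, 39, -4, 37, 13]
Insert -4: shifted 2 elements -> [-8, -4, 16, 39, 37, 13]
Insert 37: shifted 1 elements -> [-8, -4, 16, 37, 39, 13]
Insert 13: shifted 3 elements -> [-8, -4, 13, 16, 37, 39]


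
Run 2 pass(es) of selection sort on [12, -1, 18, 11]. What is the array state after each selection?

Pass 1: Select minimum -1 at index 1, swap -> [-1, 12, 18, 11]
Pass 2: Select minimum 11 at index 3, swap -> [-1, 11, 18, 12]


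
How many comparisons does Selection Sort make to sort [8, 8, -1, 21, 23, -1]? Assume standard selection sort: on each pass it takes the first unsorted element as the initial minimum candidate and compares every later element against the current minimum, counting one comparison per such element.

Pass 1: scan indices 1..5 for the minimum = 5 comparison(s); min is -1, place at index 0 -> [-1, 8, 8, 21, 23, -1]
Pass 2: scan indices 2..5 for the minimum = 4 comparison(s); min is -1, place at index 1 -> [-1, -1, 8, 21, 23, 8]
Pass 3: scan indices 3..5 for the minimum = 3 comparison(s); min is 8, place at index 2 -> [-1, -1, 8, 21, 23, 8]
Pass 4: scan indices 4..5 for the minimum = 2 comparison(s); min is 8, place at index 3 -> [-1, -1, 8, 8, 23, 21]
Pass 5: scan indices 5..5 for the minimum = 1 comparison(s); min is 21, place at index 4 -> [-1, -1, 8, 8, 21, 23]
Selection sort always scans the whole unsorted suffix, so the count is (n-1) + (n-2) + ... + 1 = n(n-1)/2 = 6*5/2 = 15 regardless of the input order.
Total comparisons: 5 + 4 + 3 + 2 + 1 = 15


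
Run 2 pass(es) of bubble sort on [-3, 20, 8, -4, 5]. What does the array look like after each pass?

After pass 1: [-3, 8, -4, 5, 20] (3 swaps)
After pass 2: [-3, -4, 5, 8, 20] (2 swaps)
Total swaps: 5


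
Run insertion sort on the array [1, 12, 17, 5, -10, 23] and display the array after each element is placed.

First element 1 is already 'sorted'
Insert 12: shifted 0 elements -> [1, 12, 17, 5, -10, 23]
Insert 17: shifted 0 elements -> [1, 12, 17, 5, -10, 23]
Insert 5: shifted 2 elements -> [1, 5, 12, 17, -10, 23]
Insert -10: shifted 4 elements -> [-10, 1, 5, 12, 17, 23]
Insert 23: shifted 0 elements -> [-10, 1, 5, 12, 17, 23]


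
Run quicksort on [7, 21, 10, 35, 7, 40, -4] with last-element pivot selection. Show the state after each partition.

Partition 1: pivot=-4 at index 0 -> [-4, 21, 10, 35, 7, 40, 7]
Partition 2: pivot=7 at index 2 -> [-4, 7, 7, 35, 21, 40, 10]
Partition 3: pivot=10 at index 3 -> [-4, 7, 7, 10, 21, 40, 35]
Partition 4: pivot=35 at index 5 -> [-4, 7, 7, 10, 21, 35, 40]


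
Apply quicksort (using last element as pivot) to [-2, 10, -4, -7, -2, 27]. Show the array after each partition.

Partition 1: pivot=27 at index 5 -> [-2, 10, -4, -7, -2, 27]
Partition 2: pivot=-2 at index 3 -> [-2, -4, -7, -2, 10, 27]
Partition 3: pivot=-7 at index 0 -> [-7, -4, -2, -2, 10, 27]
Partition 4: pivot=-2 at index 2 -> [-7, -4, -2, -2, 10, 27]


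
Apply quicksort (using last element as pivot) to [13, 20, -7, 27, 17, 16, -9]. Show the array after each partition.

Partition 1: pivot=-9 at index 0 -> [-9, 20, -7, 27, 17, 16, 13]
Partition 2: pivot=13 at index 2 -> [-9, -7, 13, 27, 17, 16, 20]
Partition 3: pivot=20 at index 5 -> [-9, -7, 13, 17, 16, 20, 27]
Partition 4: pivot=16 at index 3 -> [-9, -7, 13, 16, 17, 20, 27]


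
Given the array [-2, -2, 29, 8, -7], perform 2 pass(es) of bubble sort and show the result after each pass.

After pass 1: [-2, -2, 8, -7, 29] (2 swaps)
After pass 2: [-2, -2, -7, 8, 29] (1 swaps)
Total swaps: 3


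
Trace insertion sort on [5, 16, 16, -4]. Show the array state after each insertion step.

First element 5 is already 'sorted'
Insert 16: shifted 0 elements -> [5, 16, 16, -4]
Insert 16: shifted 0 elements -> [5, 16, 16, -4]
Insert -4: shifted 3 elements -> [-4, 5, 16, 16]


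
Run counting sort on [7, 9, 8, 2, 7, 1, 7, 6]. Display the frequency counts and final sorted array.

Count array: [0, 1, 1, 0, 0, 0, 1, 3, 1, 1]
(count[i] = number of elements equal to i)
Cumulative count: [0, 1, 2, 2, 2, 2, 3, 6, 7, 8]
Sorted: [1, 2, 6, 7, 7, 7, 8, 9]


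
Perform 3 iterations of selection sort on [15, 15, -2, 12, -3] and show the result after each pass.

Pass 1: Select minimum -3 at index 4, swap -> [-3, 15, -2, 12, 15]
Pass 2: Select minimum -2 at index 2, swap -> [-3, -2, 15, 12, 15]
Pass 3: Select minimum 12 at index 3, swap -> [-3, -2, 12, 15, 15]


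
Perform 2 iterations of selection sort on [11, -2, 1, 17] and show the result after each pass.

Pass 1: Select minimum -2 at index 1, swap -> [-2, 11, 1, 17]
Pass 2: Select minimum 1 at index 2, swap -> [-2, 1, 11, 17]


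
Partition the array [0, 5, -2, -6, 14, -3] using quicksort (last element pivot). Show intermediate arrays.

Partition 1: pivot=-3 at index 1 -> [-6, -3, -2, 0, 14, 5]
Partition 2: pivot=5 at index 4 -> [-6, -3, -2, 0, 5, 14]
Partition 3: pivot=0 at index 3 -> [-6, -3, -2, 0, 5, 14]


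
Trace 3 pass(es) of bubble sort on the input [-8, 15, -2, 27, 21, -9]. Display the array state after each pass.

After pass 1: [-8, -2, 15, 21, -9, 27] (3 swaps)
After pass 2: [-8, -2, 15, -9, 21, 27] (1 swaps)
After pass 3: [-8, -2, -9, 15, 21, 27] (1 swaps)
Total swaps: 5


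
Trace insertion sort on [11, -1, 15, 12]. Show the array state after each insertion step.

First element 11 is already 'sorted'
Insert -1: shifted 1 elements -> [-1, 11, 15, 12]
Insert 15: shifted 0 elements -> [-1, 11, 15, 12]
Insert 12: shifted 1 elements -> [-1, 11, 12, 15]


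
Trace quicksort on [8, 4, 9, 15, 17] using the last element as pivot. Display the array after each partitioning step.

Partition 1: pivot=17 at index 4 -> [8, 4, 9, 15, 17]
Partition 2: pivot=15 at index 3 -> [8, 4, 9, 15, 17]
Partition 3: pivot=9 at index 2 -> [8, 4, 9, 15, 17]
Partition 4: pivot=4 at index 0 -> [4, 8, 9, 15, 17]


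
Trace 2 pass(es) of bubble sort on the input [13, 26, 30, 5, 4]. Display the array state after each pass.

After pass 1: [13, 26, 5, 4, 30] (2 swaps)
After pass 2: [13, 5, 4, 26, 30] (2 swaps)
Total swaps: 4


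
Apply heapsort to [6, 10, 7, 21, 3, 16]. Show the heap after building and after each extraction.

Build heap: [21, 10, 16, 6, 3, 7]
Extract 21: [16, 10, 7, 6, 3, 21]
Extract 16: [10, 6, 7, 3, 16, 21]
Extract 10: [7, 6, 3, 10, 16, 21]
Extract 7: [6, 3, 7, 10, 16, 21]
Extract 6: [3, 6, 7, 10, 16, 21]


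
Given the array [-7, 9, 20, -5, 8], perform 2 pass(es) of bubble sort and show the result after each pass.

After pass 1: [-7, 9, -5, 8, 20] (2 swaps)
After pass 2: [-7, -5, 8, 9, 20] (2 swaps)
Total swaps: 4


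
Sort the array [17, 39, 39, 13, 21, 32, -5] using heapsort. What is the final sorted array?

Build heap: [39, 21, 39, 13, 17, 32, -5]
Extract 39: [39, 21, 32, 13, 17, -5, 39]
Extract 39: [32, 21, -5, 13, 17, 39, 39]
Extract 32: [21, 17, -5, 13, 32, 39, 39]
Extract 21: [17, 13, -5, 21, 32, 39, 39]
Extract 17: [13, -5, 17, 21, 32, 39, 39]
Extract 13: [-5, 13, 17, 21, 32, 39, 39]


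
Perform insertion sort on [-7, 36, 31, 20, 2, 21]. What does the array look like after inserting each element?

First element -7 is already 'sorted'
Insert 36: shifted 0 elements -> [-7, 36, 31, 20, 2, 21]
Insert 31: shifted 1 elements -> [-7, 31, 36, 20, 2, 21]
Insert 20: shifted 2 elements -> [-7, 20, 31, 36, 2, 21]
Insert 2: shifted 3 elements -> [-7, 2, 20, 31, 36, 21]
Insert 21: shifted 2 elements -> [-7, 2, 20, 21, 31, 36]


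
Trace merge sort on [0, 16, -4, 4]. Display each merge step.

Divide and conquer:
  Merge [0] + [16] -> [0, 16]
  Merge [-4] + [4] -> [-4, 4]
  Merge [0, 16] + [-4, 4] -> [-4, 0, 4, 16]


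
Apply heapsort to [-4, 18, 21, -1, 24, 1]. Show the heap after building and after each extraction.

Build heap: [24, 18, 21, -1, -4, 1]
Extract 24: [21, 18, 1, -1, -4, 24]
Extract 21: [18, -1, 1, -4, 21, 24]
Extract 18: [1, -1, -4, 18, 21, 24]
Extract 1: [-1, -4, 1, 18, 21, 24]
Extract -1: [-4, -1, 1, 18, 21, 24]


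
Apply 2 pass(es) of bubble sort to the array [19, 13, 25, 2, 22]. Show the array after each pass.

After pass 1: [13, 19, 2, 22, 25] (3 swaps)
After pass 2: [13, 2, 19, 22, 25] (1 swaps)
Total swaps: 4


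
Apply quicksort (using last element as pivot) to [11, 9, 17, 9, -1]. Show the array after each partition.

Partition 1: pivot=-1 at index 0 -> [-1, 9, 17, 9, 11]
Partition 2: pivot=11 at index 3 -> [-1, 9, 9, 11, 17]
Partition 3: pivot=9 at index 2 -> [-1, 9, 9, 11, 17]


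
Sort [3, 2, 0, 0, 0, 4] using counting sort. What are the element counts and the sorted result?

Count array: [3, 0, 1, 1, 1]
(count[i] = number of elements equal to i)
Cumulative count: [3, 3, 4, 5, 6]
Sorted: [0, 0, 0, 2, 3, 4]


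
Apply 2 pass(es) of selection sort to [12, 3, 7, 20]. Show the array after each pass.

Pass 1: Select minimum 3 at index 1, swap -> [3, 12, 7, 20]
Pass 2: Select minimum 7 at index 2, swap -> [3, 7, 12, 20]


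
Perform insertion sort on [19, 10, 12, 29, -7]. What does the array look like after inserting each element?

First element 19 is already 'sorted'
Insert 10: shifted 1 elements -> [10, 19, 12, 29, -7]
Insert 12: shifted 1 elements -> [10, 12, 19, 29, -7]
Insert 29: shifted 0 elements -> [10, 12, 19, 29, -7]
Insert -7: shifted 4 elements -> [-7, 10, 12, 19, 29]


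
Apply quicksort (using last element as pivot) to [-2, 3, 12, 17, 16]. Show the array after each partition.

Partition 1: pivot=16 at index 3 -> [-2, 3, 12, 16, 17]
Partition 2: pivot=12 at index 2 -> [-2, 3, 12, 16, 17]
Partition 3: pivot=3 at index 1 -> [-2, 3, 12, 16, 17]


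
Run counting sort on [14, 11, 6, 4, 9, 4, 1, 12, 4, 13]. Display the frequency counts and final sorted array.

Count array: [0, 1, 0, 0, 3, 0, 1, 0, 0, 1, 0, 1, 1, 1, 1]
(count[i] = number of elements equal to i)
Cumulative count: [0, 1, 1, 1, 4, 4, 5, 5, 5, 6, 6, 7, 8, 9, 10]
Sorted: [1, 4, 4, 4, 6, 9, 11, 12, 13, 14]


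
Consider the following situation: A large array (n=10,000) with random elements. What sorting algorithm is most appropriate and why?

Best choice: Quicksort or Mergesort
Reason: Both have O(n log n) average case; quicksort has lower constant factors


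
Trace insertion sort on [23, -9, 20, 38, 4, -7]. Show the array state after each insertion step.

First element 23 is already 'sorted'
Insert -9: shifted 1 elements -> [-9, 23, 20, 38, 4, -7]
Insert 20: shifted 1 elements -> [-9, 20, 23, 38, 4, -7]
Insert 38: shifted 0 elements -> [-9, 20, 23, 38, 4, -7]
Insert 4: shifted 3 elements -> [-9, 4, 20, 23, 38, -7]
Insert -7: shifted 4 elements -> [-9, -7, 4, 20, 23, 38]
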